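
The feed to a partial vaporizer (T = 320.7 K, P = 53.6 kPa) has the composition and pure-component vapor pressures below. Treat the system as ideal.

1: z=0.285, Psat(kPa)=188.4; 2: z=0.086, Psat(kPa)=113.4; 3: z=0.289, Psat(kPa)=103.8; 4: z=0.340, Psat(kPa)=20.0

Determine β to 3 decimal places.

β = 0.818

Raoult's law: Kᵢ = Pᵢˢᵃᵗ/P = Pᵢˢᵃᵗ/53.6.
  K_1 = 188.4/53.6 = 3.51493, K_2 = 113.4/53.6 = 2.11567, K_3 = 103.8/53.6 = 1.93657, K_4 = 20.0/53.6 = 0.37313
Rachford–Rice: g(β) = Σ zᵢ(Kᵢ−1)/(1+β(Kᵢ−1)) = 0.
Feasibility: ΣzᵢKᵢ = 1.870, Σzᵢ/Kᵢ = 1.182 — both > 1, two phases present.
Newton–Raphson from β = 0.7:
  β = 0.700: g = 0.0972, g' = -0.787 → β = 0.824
  β = 0.824: g = -0.0044, g' = -0.872 → β = 0.819
  β = 0.819: g = -0.0000, g' = -0.867 → β = 0.818
Converged at β = 0.818.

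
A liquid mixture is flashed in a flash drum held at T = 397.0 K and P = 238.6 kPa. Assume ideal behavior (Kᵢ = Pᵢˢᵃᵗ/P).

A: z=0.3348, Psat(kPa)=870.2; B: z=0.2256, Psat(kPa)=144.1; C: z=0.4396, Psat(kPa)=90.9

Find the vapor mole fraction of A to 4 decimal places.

y_A = 0.6257

Raoult's law: Kᵢ = Pᵢˢᵃᵗ/P = Pᵢˢᵃᵗ/238.6.
  K_A = 870.2/238.6 = 3.647108, K_B = 144.1/238.6 = 0.603940, K_C = 90.9/238.6 = 0.380972
Rachford–Rice: g(V/F) = Σ zᵢ(Kᵢ−1)/(1+V/F(Kᵢ−1)) = 0.
Feasibility: ΣzᵢKᵢ = 1.5248, Σzᵢ/Kᵢ = 1.6192 — both > 1, two phases present.
Newton–Raphson from V/F = 0.5:
  V/F = 0.5000: g = -0.12410, g' = -0.8429 → V/F = 0.3528
  V/F = 0.3528: g = 0.00628, g' = -0.9509 → V/F = 0.3594
Converged at V/F = 0.3594.
Compositions from xᵢ = zᵢ/(1+V/F(Kᵢ−1)), yᵢ = Kᵢxᵢ:
  A: x = 0.1716, y = 0.6257
  B: x = 0.2630, y = 0.1589
  C: x = 0.5654, y = 0.2154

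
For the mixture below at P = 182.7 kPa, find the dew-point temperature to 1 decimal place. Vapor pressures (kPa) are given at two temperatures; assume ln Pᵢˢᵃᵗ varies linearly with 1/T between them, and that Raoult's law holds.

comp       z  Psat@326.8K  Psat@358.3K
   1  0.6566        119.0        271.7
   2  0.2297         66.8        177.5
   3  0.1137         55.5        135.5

Dew-point temperature: Σzᵢ·P/Pᵢˢᵃᵗ(T) = 1. Interpolate ln Pᵢˢᵃᵗ = aᵢ + bᵢ/T.
  T = 326.8 K: ΣzᵢP/Pᵢˢᵃᵗ = 2.0106
  T = 358.3 K: ΣzᵢP/Pᵢˢᵃᵗ = 0.8313
  T = 342.6 K: ΣzᵢP/Pᵢˢᵃᵗ = 1.2643
  T = 350.5 K: ΣzᵢP/Pᵢˢᵃᵗ = 1.0189
  T = 354.4 K: ΣzᵢP/Pᵢˢᵃᵗ = 0.9192
  T = 352.4 K: ΣzᵢP/Pᵢˢᵃᵗ = 0.9688
Interpolating between 350.5 K and 352.4 K gives T ≈ 351.2 K.

T = 351.2 K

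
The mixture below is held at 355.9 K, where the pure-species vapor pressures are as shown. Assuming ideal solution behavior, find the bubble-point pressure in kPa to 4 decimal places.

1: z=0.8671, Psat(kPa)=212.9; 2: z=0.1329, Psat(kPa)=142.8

At the bubble point ψ → 0, so ΣzᵢKᵢ = 1 with Kᵢ = Pᵢˢᵃᵗ/P ⇒ P = ΣzᵢPᵢˢᵃᵗ.
P = 0.8671·212.9 + 0.1329·142.8 = 203.5837 kPa

Pbub = 203.5837 kPa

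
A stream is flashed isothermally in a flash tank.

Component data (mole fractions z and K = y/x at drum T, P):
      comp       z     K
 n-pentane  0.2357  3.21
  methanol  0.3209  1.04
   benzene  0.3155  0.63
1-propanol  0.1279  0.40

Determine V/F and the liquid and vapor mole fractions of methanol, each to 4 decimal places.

V/F = 0.5172, x_methanol = 0.3144, y_methanol = 0.3270

Iterate (Newton) starting at V/F = 0.5:
  V/F = 0.5000: g = 0.00718, g' = -0.4193 → V/F = 0.5171
  V/F = 0.5171: g = 0.00005, g' = -0.4140 → V/F = 0.5172
Converged at V/F = 0.5172.
Compositions from xᵢ = zᵢ/(1+V/F(Kᵢ−1)), yᵢ = Kᵢxᵢ:
  n-pentane: x = 0.1100, y = 0.3530
  methanol: x = 0.3144, y = 0.3270
  benzene: x = 0.3902, y = 0.2458
  1-propanol: x = 0.1855, y = 0.0742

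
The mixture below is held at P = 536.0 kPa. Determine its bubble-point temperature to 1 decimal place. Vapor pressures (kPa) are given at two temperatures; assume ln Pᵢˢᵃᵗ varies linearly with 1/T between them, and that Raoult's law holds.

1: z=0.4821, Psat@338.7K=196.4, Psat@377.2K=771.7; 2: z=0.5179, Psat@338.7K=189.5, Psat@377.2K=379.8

Bubble-point temperature: ΣzᵢPᵢˢᵃᵗ(T) = P. Interpolate ln Pᵢˢᵃᵗ = aᵢ + bᵢ/T.
  T = 338.7 K: ΣzᵢPᵢˢᵃᵗ = 192.83 kPa
  T = 377.2 K: ΣzᵢPᵢˢᵃᵗ = 568.73 kPa
  T = 357.9 K: ΣzᵢPᵢˢᵃᵗ = 335.81 kPa
  T = 367.5 K: ΣzᵢPᵢˢᵃᵗ = 438.13 kPa
  T = 372.4 K: ΣzᵢPᵢˢᵃᵗ = 500.35 kPa
  T = 374.8 K: ΣzᵢPᵢˢᵃᵗ = 533.58 kPa
Interpolating between 374.8 K and 377.2 K gives T ≈ 375.0 K.

T = 375.0 K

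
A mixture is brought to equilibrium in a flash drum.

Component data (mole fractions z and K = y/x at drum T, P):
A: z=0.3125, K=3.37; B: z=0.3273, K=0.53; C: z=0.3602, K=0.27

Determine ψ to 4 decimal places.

ψ = 0.2218

Rachford–Rice: g(ψ) = Σ zᵢ(Kᵢ−1)/(1+ψ(Kᵢ−1)) = 0.
g(0) = ΣzᵢKᵢ − 1 = 0.3238 and g(1) = 1 − Σzᵢ/Kᵢ = -1.0444, so a root lies in (0, 1).
Newton–Raphson from ψ = 0.33:
  ψ = 0.3300: g = -0.11287, g' = -0.9871 → ψ = 0.2157
  ψ = 0.2157: g = 0.00687, g' = -1.1286 → ψ = 0.2217
  ψ = 0.2217: g = 0.00003, g' = -1.1176 → ψ = 0.2218
Converged at ψ = 0.2218.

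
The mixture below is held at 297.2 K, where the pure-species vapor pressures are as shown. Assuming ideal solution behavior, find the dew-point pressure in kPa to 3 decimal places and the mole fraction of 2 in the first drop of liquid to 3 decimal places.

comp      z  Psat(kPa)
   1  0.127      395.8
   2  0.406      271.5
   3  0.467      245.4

At the dew point ψ → 1, so Σzᵢ/Kᵢ = 1 with Kᵢ = Pᵢˢᵃᵗ/P ⇒ 1/P = Σzᵢ/Pᵢˢᵃᵗ.
1/P = 0.127/395.8 + 0.406/271.5 + 0.467/245.4 = 0.003719 ⇒ P = 268.869 kPa
xᵢ = zᵢP/Pᵢˢᵃᵗ ⇒ x_2 = 0.406·268.869/271.5 = 0.402

Pdew = 268.869 kPa, x_2 = 0.402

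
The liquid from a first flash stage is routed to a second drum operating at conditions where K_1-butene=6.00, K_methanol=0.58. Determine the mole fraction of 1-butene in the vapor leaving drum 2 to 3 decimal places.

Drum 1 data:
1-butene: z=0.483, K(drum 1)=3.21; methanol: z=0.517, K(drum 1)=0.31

Drum 1:
Rachford–Rice: g(ψ₁) = Σ zᵢ(Kᵢ−1)/(1+ψ₁(Kᵢ−1)) = 0.
Check two-phase: ΣzᵢKᵢ = 1.711 > 1 and Σzᵢ/Kᵢ = 1.818 > 1, so g(0) = 0.711 > 0 and g(1) = -0.818 < 0.
Binary case is linear: z₁(K₁−1)(1+ψ₁(K₂−1)) + z₂(K₂−1)(1+ψ₁(K₁−1)) = 0
⇒ ψ₁ = [z₁(K₁−1)+z₂(K₂−1)] / [−(K₁−1)(K₂−1)] = 0.7107/1.5249 = 0.466
Drum-1 compositions:
  1-butene: x = 0.238, y = 0.764
  methanol: x = 0.762, y = 0.236
Drum-2 feed = drum-1 liquid: z₂ = (0.2379, 0.7621).
Drum 2:
Iterate (Newton) starting at ψ₂ = 0.5:
  ψ₂ = 0.500: g = -0.0652, g' = -0.701 → ψ₂ = 0.407
  ψ₂ = 0.407: g = 0.0060, g' = -0.842 → ψ₂ = 0.414
Converged at ψ₂ = 0.414.
  1-butene: x = 0.077, y = 0.465
  methanol: x = 0.923, y = 0.535

y_1-butene (drum 2) = 0.465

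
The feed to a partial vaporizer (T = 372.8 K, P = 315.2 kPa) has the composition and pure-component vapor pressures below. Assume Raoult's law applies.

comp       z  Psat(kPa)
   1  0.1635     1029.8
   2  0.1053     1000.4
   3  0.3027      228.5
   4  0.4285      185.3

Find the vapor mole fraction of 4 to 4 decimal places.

Raoult's law: Kᵢ = Pᵢˢᵃᵗ/P = Pᵢˢᵃᵗ/315.2.
  K_1 = 1029.8/315.2 = 3.267132, K_2 = 1000.4/315.2 = 3.173858, K_3 = 228.5/315.2 = 0.724937, K_4 = 185.3/315.2 = 0.587881
Material balance + equilibrium reduce to Σ zᵢ(Kᵢ−1)/(1+V/F(Kᵢ−1)) = 0.
Check two-phase: ΣzᵢKᵢ = 1.3397 > 1 and Σzᵢ/Kᵢ = 1.2297 > 1, so g(0) = 0.3397 > 0 and g(1) = -0.2297 < 0.
Newton–Raphson from V/F = 0.5:
  V/F = 0.5000: g = -0.03554, g' = -0.4451 → V/F = 0.4201
  V/F = 0.4201: g = 0.00177, g' = -0.4921 → V/F = 0.4237
Converged at V/F = 0.4237.
Compositions from xᵢ = zᵢ/(1+V/F(Kᵢ−1)), yᵢ = Kᵢxᵢ:
  1: x = 0.0834, y = 0.2724
  2: x = 0.0548, y = 0.1740
  3: x = 0.3426, y = 0.2484
  4: x = 0.5192, y = 0.3052

y_4 = 0.3052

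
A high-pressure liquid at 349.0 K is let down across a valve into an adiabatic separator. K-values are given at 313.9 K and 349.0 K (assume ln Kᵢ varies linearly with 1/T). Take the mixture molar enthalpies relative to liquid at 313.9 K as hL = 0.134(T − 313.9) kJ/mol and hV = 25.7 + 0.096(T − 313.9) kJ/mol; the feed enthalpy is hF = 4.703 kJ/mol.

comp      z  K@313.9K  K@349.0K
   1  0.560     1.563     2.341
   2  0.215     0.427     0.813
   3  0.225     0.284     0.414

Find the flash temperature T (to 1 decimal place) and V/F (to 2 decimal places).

T = 316.5 K, V/F = 0.17

Adiabatic flash: solve Rachford–Rice at each trial T, then check hF = ψ·hV(T) + (1−ψ)·hL(T).
  T = 313.9 K: K = (1.563, 0.427, 0.284), RR gives ψ = 0.085, H_out = 2.173 kJ/mol
  T = 349.0 K: K = (2.341, 0.813, 0.414), RR gives ψ = 0.923, H_out = 27.186 kJ/mol
  T = 331.4 K: K = (1.932, 0.599, 0.346), RR gives ψ = 0.559, H_out = 16.347 kJ/mol
  T = 322.6 K: K = (1.742, 0.507, 0.314), RR gives ψ = 0.347, H_out = 9.978 kJ/mol
  T = 318.2 K: K = (1.650, 0.466, 0.299), RR gives ψ = 0.224, H_out = 6.303 kJ/mol
  T = 316.0 K: K = (1.605, 0.446, 0.291), RR gives ψ = 0.156, H_out = 4.272 kJ/mol
Linear interpolation between T = 316.0 (H_out = 4.272) and T = 318.2 (H_out = 6.303) on hF = 4.703 gives T ≈ 316.5 K, at which ψ = 0.17.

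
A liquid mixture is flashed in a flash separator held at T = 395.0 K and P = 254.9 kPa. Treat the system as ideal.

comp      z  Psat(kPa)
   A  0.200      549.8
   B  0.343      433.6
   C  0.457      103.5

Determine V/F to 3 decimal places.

Raoult's law: Kᵢ = Pᵢˢᵃᵗ/P = Pᵢˢᵃᵗ/254.9.
  K_A = 549.8/254.9 = 2.15692, K_B = 433.6/254.9 = 1.70106, K_C = 103.5/254.9 = 0.40604
Rachford–Rice: g(V/F) = Σ zᵢ(Kᵢ−1)/(1+V/F(Kᵢ−1)) = 0.
Check two-phase: ΣzᵢKᵢ = 1.200 > 1 and Σzᵢ/Kᵢ = 1.420 > 1, so g(0) = 0.200 > 0 and g(1) = -0.420 < 0.
Newton–Raphson from V/F = 0.5:
  V/F = 0.500: g = -0.0615, g' = -0.526 → V/F = 0.383
  V/F = 0.383: g = -0.0016, g' = -0.503 → V/F = 0.380
Converged at V/F = 0.380.

V/F = 0.380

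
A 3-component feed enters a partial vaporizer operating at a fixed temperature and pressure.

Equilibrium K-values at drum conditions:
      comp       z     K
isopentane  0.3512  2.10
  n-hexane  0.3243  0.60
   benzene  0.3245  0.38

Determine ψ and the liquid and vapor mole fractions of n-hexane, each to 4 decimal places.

ψ = 0.0971, x_n-hexane = 0.3374, y_n-hexane = 0.2024

Rachford–Rice: g(ψ) = Σ zᵢ(Kᵢ−1)/(1+ψ(Kᵢ−1)) = 0.
Check two-phase: ΣzᵢKᵢ = 1.0554 > 1 and Σzᵢ/Kᵢ = 1.5617 > 1, so g(0) = 0.0554 > 0 and g(1) = -0.5617 < 0.
Newton iteration, ψ⁰ = 0.5:
  ψ = 0.5000: g = -0.20449, g' = -0.5200 → ψ = 0.1067
  ψ = 0.1067: g = -0.00521, g' = -0.5400 → ψ = 0.0971
Converged at ψ = 0.0971.
Compositions from xᵢ = zᵢ/(1+ψ(Kᵢ−1)), yᵢ = Kᵢxᵢ:
  isopentane: x = 0.3173, y = 0.6663
  n-hexane: x = 0.3374, y = 0.2024
  benzene: x = 0.3453, y = 0.1312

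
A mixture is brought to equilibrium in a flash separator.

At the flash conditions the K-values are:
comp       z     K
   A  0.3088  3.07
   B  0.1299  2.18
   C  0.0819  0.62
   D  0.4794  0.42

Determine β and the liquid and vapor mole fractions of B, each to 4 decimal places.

Newton iteration, β⁰ = 0.5:
  β = 0.5000: g = -0.01953, g' = -0.7290 → β = 0.4732
  β = 0.4732: g = 0.00009, g' = -0.7361 → β = 0.4733
Converged at β = 0.4733.
Compositions from xᵢ = zᵢ/(1+β(Kᵢ−1)), yᵢ = Kᵢxᵢ:
  A: x = 0.1560, y = 0.4788
  B: x = 0.0833, y = 0.1817
  C: x = 0.0999, y = 0.0619
  D: x = 0.6608, y = 0.2775

β = 0.4733, x_B = 0.0833, y_B = 0.1817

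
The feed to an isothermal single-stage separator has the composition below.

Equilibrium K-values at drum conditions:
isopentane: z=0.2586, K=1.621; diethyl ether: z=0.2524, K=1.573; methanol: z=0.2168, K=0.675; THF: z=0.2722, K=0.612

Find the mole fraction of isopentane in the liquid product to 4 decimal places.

Let ψ = V/F and solve Σ zᵢ(Kᵢ−1)/(1+ψ(Kᵢ−1)) = 0.
Feasibility: ΣzᵢKᵢ = 1.1291, Σzᵢ/Kᵢ = 1.0859 — both > 1, two phases present.
Newton iteration, ψ⁰ = 0.5:
  ψ = 0.5000: g = 0.01979, g' = -0.2039 → ψ = 0.5971
  ψ = 0.5971: g = 0.00003, g' = -0.2037 → ψ = 0.5972
Converged at ψ = 0.5972.
Compositions from xᵢ = zᵢ/(1+ψ(Kᵢ−1)), yᵢ = Kᵢxᵢ:
  isopentane: x = 0.1886, y = 0.3058
  diethyl ether: x = 0.1880, y = 0.2958
  methanol: x = 0.2690, y = 0.1816
  THF: x = 0.3543, y = 0.2168

x_isopentane = 0.1886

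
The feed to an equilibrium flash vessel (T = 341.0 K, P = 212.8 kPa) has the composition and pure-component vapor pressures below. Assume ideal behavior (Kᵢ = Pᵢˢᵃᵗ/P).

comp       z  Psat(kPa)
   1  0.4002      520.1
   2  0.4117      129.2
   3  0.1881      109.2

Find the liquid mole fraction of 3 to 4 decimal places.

Raoult's law: Kᵢ = Pᵢˢᵃᵗ/P = Pᵢˢᵃᵗ/212.8.
  K_1 = 520.1/212.8 = 2.444079, K_2 = 129.2/212.8 = 0.607143, K_3 = 109.2/212.8 = 0.513158
Material balance + equilibrium reduce to Σ zᵢ(Kᵢ−1)/(1+ψ(Kᵢ−1)) = 0.
Check two-phase: ΣzᵢKᵢ = 1.3246 > 1 and Σzᵢ/Kᵢ = 1.2084 > 1, so g(0) = 0.3246 > 0 and g(1) = -0.2084 < 0.
Newton–Raphson from ψ = 0.57:
  ψ = 0.5700: g = -0.01816, g' = -0.4420 → ψ = 0.5289
  ψ = 0.5289: g = 0.00016, g' = -0.4504 → ψ = 0.5293
Converged at ψ = 0.5293.
Compositions from xᵢ = zᵢ/(1+ψ(Kᵢ−1)), yᵢ = Kᵢxᵢ:
  1: x = 0.2268, y = 0.5544
  2: x = 0.5198, y = 0.3156
  3: x = 0.2534, y = 0.1300

x_3 = 0.2534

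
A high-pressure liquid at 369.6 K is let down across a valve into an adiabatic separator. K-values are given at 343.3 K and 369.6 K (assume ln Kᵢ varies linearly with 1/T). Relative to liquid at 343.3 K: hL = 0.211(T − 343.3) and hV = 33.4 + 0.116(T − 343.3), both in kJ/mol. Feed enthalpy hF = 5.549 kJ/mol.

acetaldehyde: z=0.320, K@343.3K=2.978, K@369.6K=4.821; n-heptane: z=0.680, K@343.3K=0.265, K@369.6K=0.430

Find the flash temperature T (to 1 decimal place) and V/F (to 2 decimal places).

Adiabatic flash: solve Rachford–Rice at each trial T, then check hF = ψ·hV(T) + (1−ψ)·hL(T).
  T = 343.3 K: K = (2.978, 0.265), RR gives ψ = 0.092, H_out = 3.059 kJ/mol
  T = 369.6 K: K = (4.821, 0.430), RR gives ψ = 0.383, H_out = 17.398 kJ/mol
  T = 356.5 K: K = (3.826, 0.341), RR gives ψ = 0.245, H_out = 10.659 kJ/mol
  T = 349.9 K: K = (3.384, 0.301), RR gives ψ = 0.173, H_out = 7.053 kJ/mol
  T = 346.6 K: K = (3.176, 0.283), RR gives ψ = 0.134, H_out = 5.119 kJ/mol
  T = 348.2 K: K = (3.276, 0.292), RR gives ψ = 0.153, H_out = 6.070 kJ/mol
Linear interpolation between T = 346.6 (H_out = 5.119) and T = 348.2 (H_out = 6.070) on hF = 5.549 gives T ≈ 347.3 K, at which ψ = 0.14.

T = 347.3 K, V/F = 0.14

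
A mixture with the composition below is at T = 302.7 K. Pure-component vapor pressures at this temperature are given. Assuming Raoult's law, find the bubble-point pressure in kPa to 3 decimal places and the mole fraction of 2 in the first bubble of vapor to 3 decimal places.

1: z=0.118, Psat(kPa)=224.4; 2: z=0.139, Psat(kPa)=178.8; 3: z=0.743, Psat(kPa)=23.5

At the bubble point ψ → 0, so ΣzᵢKᵢ = 1 with Kᵢ = Pᵢˢᵃᵗ/P ⇒ P = ΣzᵢPᵢˢᵃᵗ.
P = 0.118·224.4 + 0.139·178.8 + 0.743·23.5 = 68.793 kPa
yᵢ = zᵢPᵢˢᵃᵗ/P ⇒ y_2 = 0.139·178.8/68.793 = 0.361

Pbub = 68.793 kPa, y_2 = 0.361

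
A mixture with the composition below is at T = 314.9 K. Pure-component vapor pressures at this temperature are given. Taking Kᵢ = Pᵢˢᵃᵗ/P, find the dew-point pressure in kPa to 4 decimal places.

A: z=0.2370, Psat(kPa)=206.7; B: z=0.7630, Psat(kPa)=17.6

At the dew point ψ → 1, so Σzᵢ/Kᵢ = 1 with Kᵢ = Pᵢˢᵃᵗ/P ⇒ 1/P = Σzᵢ/Pᵢˢᵃᵗ.
1/P = 0.2370/206.7 + 0.7630/17.6 = 0.0444989 ⇒ P = 22.4725 kPa

Pdew = 22.4725 kPa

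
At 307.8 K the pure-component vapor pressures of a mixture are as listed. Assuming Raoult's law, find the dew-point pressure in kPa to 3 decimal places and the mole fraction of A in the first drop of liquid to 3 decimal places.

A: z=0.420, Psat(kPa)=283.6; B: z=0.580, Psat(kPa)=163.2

At the dew point ψ → 1, so Σzᵢ/Kᵢ = 1 with Kᵢ = Pᵢˢᵃᵗ/P ⇒ 1/P = Σzᵢ/Pᵢˢᵃᵗ.
1/P = 0.420/283.6 + 0.580/163.2 = 0.005035 ⇒ P = 198.614 kPa
xᵢ = zᵢP/Pᵢˢᵃᵗ ⇒ x_A = 0.420·198.614/283.6 = 0.294

Pdew = 198.614 kPa, x_A = 0.294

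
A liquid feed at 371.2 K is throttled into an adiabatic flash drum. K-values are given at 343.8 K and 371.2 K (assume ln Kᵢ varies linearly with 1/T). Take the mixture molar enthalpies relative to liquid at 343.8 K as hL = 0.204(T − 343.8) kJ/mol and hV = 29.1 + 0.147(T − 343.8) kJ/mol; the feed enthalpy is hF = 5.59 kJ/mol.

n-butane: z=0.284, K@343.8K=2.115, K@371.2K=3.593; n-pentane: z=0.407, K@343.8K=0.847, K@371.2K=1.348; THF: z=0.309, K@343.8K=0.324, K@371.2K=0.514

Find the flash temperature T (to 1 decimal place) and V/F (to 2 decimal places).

Adiabatic flash: solve Rachford–Rice at each trial T, then check hF = ψ·hV(T) + (1−ψ)·hL(T).
  T = 343.8 K: K = (2.115, 0.847, 0.324), RR gives ψ = 0.095, H_out = 2.760 kJ/mol
  T = 371.2 K: K = (3.593, 1.348, 0.514), RR gives ψ = 1.000, H_out = 33.128 kJ/mol
  T = 357.5 K: K = (2.785, 1.078, 0.412), RR gives ψ = 0.588, H_out = 19.434 kJ/mol
  T = 350.6 K: K = (2.431, 0.957, 0.366), RR gives ψ = 0.352, H_out = 11.506 kJ/mol
  T = 347.2 K: K = (2.269, 0.901, 0.344), RR gives ψ = 0.228, H_out = 7.290 kJ/mol
  T = 345.5 K: K = (2.191, 0.874, 0.334), RR gives ψ = 0.163, H_out = 5.071 kJ/mol
Linear interpolation between T = 345.5 (H_out = 5.071) and T = 347.2 (H_out = 7.290) on hF = 5.59 gives T ≈ 345.9 K, at which ψ = 0.18.

T = 345.9 K, V/F = 0.18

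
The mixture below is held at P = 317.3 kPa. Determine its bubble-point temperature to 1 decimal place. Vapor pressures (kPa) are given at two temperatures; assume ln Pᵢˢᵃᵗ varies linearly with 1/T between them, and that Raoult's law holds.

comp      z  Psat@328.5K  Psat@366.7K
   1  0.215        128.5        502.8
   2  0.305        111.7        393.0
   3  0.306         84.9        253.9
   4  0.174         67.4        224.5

Bubble-point temperature: ΣzᵢPᵢˢᵃᵗ(T) = P. Interpolate ln Pᵢˢᵃᵗ = aᵢ + bᵢ/T.
  T = 328.5 K: ΣzᵢPᵢˢᵃᵗ = 99.40 kPa
  T = 366.7 K: ΣzᵢPᵢˢᵃᵗ = 344.72 kPa
  T = 347.6 K: ΣzᵢPᵢˢᵃᵗ = 191.31 kPa
  T = 357.1 K: ΣzᵢPᵢˢᵃᵗ = 258.37 kPa
  T = 361.9 K: ΣzᵢPᵢˢᵃᵗ = 298.99 kPa
  T = 364.3 K: ΣzᵢPᵢˢᵃᵗ = 321.19 kPa
Interpolating between 361.9 K and 364.3 K gives T ≈ 363.9 K.

T = 363.9 K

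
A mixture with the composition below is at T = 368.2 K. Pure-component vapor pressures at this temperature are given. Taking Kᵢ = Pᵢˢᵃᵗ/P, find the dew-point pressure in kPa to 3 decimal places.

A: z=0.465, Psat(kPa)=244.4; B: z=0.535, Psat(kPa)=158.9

At the dew point ψ → 1, so Σzᵢ/Kᵢ = 1 with Kᵢ = Pᵢˢᵃᵗ/P ⇒ 1/P = Σzᵢ/Pᵢˢᵃᵗ.
1/P = 0.465/244.4 + 0.535/158.9 = 0.005270 ⇒ P = 189.771 kPa

Pdew = 189.771 kPa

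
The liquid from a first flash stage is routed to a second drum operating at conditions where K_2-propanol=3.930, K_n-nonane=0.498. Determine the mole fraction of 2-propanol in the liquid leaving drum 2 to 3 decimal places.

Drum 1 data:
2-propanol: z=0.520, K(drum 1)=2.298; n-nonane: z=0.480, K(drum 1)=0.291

Drum 1:
Let ψ₁ = V/F and solve Σ zᵢ(Kᵢ−1)/(1+ψ₁(Kᵢ−1)) = 0.
Check two-phase: ΣzᵢKᵢ = 1.335 > 1 and Σzᵢ/Kᵢ = 1.876 > 1, so g(0) = 0.335 > 0 and g(1) = -0.876 < 0.
Binary case is linear: z₁(K₁−1)(1+ψ₁(K₂−1)) + z₂(K₂−1)(1+ψ₁(K₁−1)) = 0
⇒ ψ₁ = [z₁(K₁−1)+z₂(K₂−1)] / [−(K₁−1)(K₂−1)] = 0.3346/0.9203 = 0.364
Drum-1 compositions:
  2-propanol: x = 0.353, y = 0.812
  n-nonane: x = 0.647, y = 0.188
Drum-2 feed = drum-1 liquid: z₂ = (0.3533, 0.6467).
Drum 2:
Let ψ₂ = V/F and solve Σ zᵢ(Kᵢ−1)/(1+ψ₂(Kᵢ−1)) = 0.
Check two-phase: ΣzᵢKᵢ = 1.710 > 1 and Σzᵢ/Kᵢ = 1.389 > 1, so g(0) = 0.710 > 0 and g(1) = -0.389 < 0.
Newton iteration, ψ₂⁰ = 0.5:
  ψ₂ = 0.500: g = -0.0136, g' = -0.790 → ψ₂ = 0.483
Converged at ψ₂ = 0.483.
  2-propanol: x = 0.146, y = 0.575
  n-nonane: x = 0.854, y = 0.425

x_2-propanol (drum 2) = 0.146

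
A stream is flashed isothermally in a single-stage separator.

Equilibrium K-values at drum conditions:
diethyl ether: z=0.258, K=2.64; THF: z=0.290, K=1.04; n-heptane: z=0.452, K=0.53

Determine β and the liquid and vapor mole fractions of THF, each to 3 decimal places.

β = 0.413, x_THF = 0.285, y_THF = 0.297

Material balance + equilibrium reduce to Σ zᵢ(Kᵢ−1)/(1+β(Kᵢ−1)) = 0.
Check two-phase: ΣzᵢKᵢ = 1.222 > 1 and Σzᵢ/Kᵢ = 1.229 > 1, so g(0) = 0.222 > 0 and g(1) = -0.229 < 0.
Iterate (Newton) starting at β = 0.43:
  β = 0.430: g = -0.0067, g' = -0.396 → β = 0.413
Converged at β = 0.413.
Compositions from xᵢ = zᵢ/(1+β(Kᵢ−1)), yᵢ = Kᵢxᵢ:
  diethyl ether: x = 0.154, y = 0.406
  THF: x = 0.285, y = 0.297
  n-heptane: x = 0.561, y = 0.297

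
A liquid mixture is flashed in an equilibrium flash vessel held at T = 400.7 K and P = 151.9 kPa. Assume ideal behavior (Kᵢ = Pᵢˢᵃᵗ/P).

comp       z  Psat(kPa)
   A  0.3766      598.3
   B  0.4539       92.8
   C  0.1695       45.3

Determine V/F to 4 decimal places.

Raoult's law: Kᵢ = Pᵢˢᵃᵗ/P = Pᵢˢᵃᵗ/151.9.
  K_A = 598.3/151.9 = 3.938776, K_B = 92.8/151.9 = 0.610928, K_C = 45.3/151.9 = 0.298223
Newton iteration, V/F⁰ = 0.5:
  V/F = 0.5000: g = 0.04568, g' = -0.8374 → V/F = 0.5546
  V/F = 0.5546: g = 0.00094, g' = -0.8058 → V/F = 0.5557
Converged at V/F = 0.5557.

V/F = 0.5557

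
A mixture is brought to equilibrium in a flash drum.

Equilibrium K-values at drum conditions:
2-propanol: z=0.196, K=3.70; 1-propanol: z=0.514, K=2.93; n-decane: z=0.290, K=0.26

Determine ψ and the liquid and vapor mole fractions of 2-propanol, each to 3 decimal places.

ψ = 0.822, x_2-propanol = 0.061, y_2-propanol = 0.225

Material balance + equilibrium reduce to Σ zᵢ(Kᵢ−1)/(1+ψ(Kᵢ−1)) = 0.
g(0) = ΣzᵢKᵢ − 1 = 1.307 and g(1) = 1 − Σzᵢ/Kᵢ = -0.344, so a root lies in (0, 1).
Newton iteration, ψ⁰ = 0.42:
  ψ = 0.420: g = 0.4845, g' = -1.232 → ψ = 0.813
  ψ = 0.813: g = 0.0128, g' = -1.431 → ψ = 0.822
Converged at ψ = 0.822.
Compositions from xᵢ = zᵢ/(1+ψ(Kᵢ−1)), yᵢ = Kᵢxᵢ:
  2-propanol: x = 0.061, y = 0.225
  1-propanol: x = 0.199, y = 0.582
  n-decane: x = 0.740, y = 0.193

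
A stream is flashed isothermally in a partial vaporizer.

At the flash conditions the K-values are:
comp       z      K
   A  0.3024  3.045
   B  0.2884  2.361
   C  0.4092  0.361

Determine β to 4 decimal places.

Iterate (Newton) starting at β = 0.52:
  β = 0.5200: g = 0.13795, g' = -0.8550 → β = 0.6814
  β = 0.6814: g = -0.00107, g' = -0.8887 → β = 0.6802
Converged at β = 0.6802.

β = 0.6802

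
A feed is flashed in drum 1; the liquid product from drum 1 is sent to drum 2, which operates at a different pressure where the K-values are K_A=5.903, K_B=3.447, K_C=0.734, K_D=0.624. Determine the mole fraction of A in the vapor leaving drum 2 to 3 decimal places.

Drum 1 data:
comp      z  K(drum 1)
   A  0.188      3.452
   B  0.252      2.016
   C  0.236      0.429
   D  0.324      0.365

Drum 1:
Material balance + equilibrium reduce to Σ zᵢ(Kᵢ−1)/(1+ψ₁(Kᵢ−1)) = 0.
Check two-phase: ΣzᵢKᵢ = 1.377 > 1 and Σzᵢ/Kᵢ = 1.617 > 1, so g(0) = 0.377 > 0 and g(1) = -0.617 < 0.
Newton iteration, ψ₁⁰ = 0.5:
  ψ₁ = 0.500: g = -0.1132, g' = -0.774 → ψ₁ = 0.354
  ψ₁ = 0.354: g = 0.0010, g' = -0.803 → ψ₁ = 0.355
Converged at ψ₁ = 0.355.
Drum-1 compositions:
  A: x = 0.101, y = 0.347
  B: x = 0.185, y = 0.373
  C: x = 0.296, y = 0.127
  D: x = 0.418, y = 0.153
Drum-2 feed = drum-1 liquid: z₂ = (0.1005, 0.1852, 0.2960, 0.4183).
Drum 2:
Material balance + equilibrium reduce to Σ zᵢ(Kᵢ−1)/(1+ψ₂(Kᵢ−1)) = 0.
Feasibility: ΣzᵢKᵢ = 1.710, Σzᵢ/Kᵢ = 1.144 — both > 1, two phases present.
Newton–Raphson from ψ₂ = 0.5:
  ψ₂ = 0.500: g = 0.0621, g' = -0.545 → ψ₂ = 0.614
  ψ₂ = 0.614: g = 0.0054, g' = -0.457 → ψ₂ = 0.626
Converged at ψ₂ = 0.626.
  A: x = 0.025, y = 0.146
  B: x = 0.073, y = 0.252
  C: x = 0.355, y = 0.261
  D: x = 0.547, y = 0.341

y_A (drum 2) = 0.146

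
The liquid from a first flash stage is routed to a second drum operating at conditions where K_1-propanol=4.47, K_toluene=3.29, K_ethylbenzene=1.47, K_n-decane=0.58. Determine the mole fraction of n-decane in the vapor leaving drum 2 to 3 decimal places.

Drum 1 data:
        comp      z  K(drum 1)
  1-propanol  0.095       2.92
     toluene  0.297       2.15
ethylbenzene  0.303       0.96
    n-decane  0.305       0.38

Drum 1:
Let ψ₁ = V/F and solve Σ zᵢ(Kᵢ−1)/(1+ψ₁(Kᵢ−1)) = 0.
g(0) = ΣzᵢKᵢ − 1 = 0.323 and g(1) = 1 − Σzᵢ/Kᵢ = -0.289, so a root lies in (0, 1).
Newton iteration, ψ₁⁰ = 0.51:
  ψ₁ = 0.510: g = 0.0185, g' = -0.497 → ψ₁ = 0.547
Converged at ψ₁ = 0.547.
Drum-1 compositions:
  1-propanol: x = 0.046, y = 0.135
  toluene: x = 0.182, y = 0.392
  ethylbenzene: x = 0.310, y = 0.297
  n-decane: x = 0.462, y = 0.175
Drum-2 feed = drum-1 liquid: z₂ = (0.0463, 0.1823, 0.3098, 0.4616).
Drum 2:
Newton iteration, ψ₂⁰ = 0.63:
  ψ₂ = 0.630: g = 0.0701, g' = -0.406 → ψ₂ = 0.802
  ψ₂ = 0.802: g = 0.0029, g' = -0.379 → ψ₂ = 0.810
Converged at ψ₂ = 0.810.
  1-propanol: x = 0.012, y = 0.054
  toluene: x = 0.064, y = 0.210
  ethylbenzene: x = 0.224, y = 0.330
  n-decane: x = 0.700, y = 0.406

y_n-decane (drum 2) = 0.406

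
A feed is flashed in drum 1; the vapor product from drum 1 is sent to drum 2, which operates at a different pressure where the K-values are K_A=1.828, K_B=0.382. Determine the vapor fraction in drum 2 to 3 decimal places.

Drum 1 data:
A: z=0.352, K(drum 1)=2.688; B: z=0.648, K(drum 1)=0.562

V/F (drum 2) = 0.357

Drum 1:
Let ψ₁ = V/F and solve Σ zᵢ(Kᵢ−1)/(1+ψ₁(Kᵢ−1)) = 0.
Feasibility: ΣzᵢKᵢ = 1.310, Σzᵢ/Kᵢ = 1.284 — both > 1, two phases present.
Iterate (Newton) starting at ψ₁ = 0.5:
  ψ₁ = 0.500: g = -0.0412, g' = -0.499 → ψ₁ = 0.417
  ψ₁ = 0.417: g = 0.0012, g' = -0.531 → ψ₁ = 0.420
Converged at ψ₁ = 0.420.
Drum-1 compositions:
  A: x = 0.206, y = 0.554
  B: x = 0.794, y = 0.446
Drum-2 feed = drum-1 vapor: z₂ = (0.5538, 0.4462).
Drum 2:
Newton iteration, ψ₂⁰ = 0.39:
  ψ₂ = 0.390: g = -0.0167, g' = -0.513 → ψ₂ = 0.357
Converged at ψ₂ = 0.357.
  A: x = 0.427, y = 0.781
  B: x = 0.573, y = 0.219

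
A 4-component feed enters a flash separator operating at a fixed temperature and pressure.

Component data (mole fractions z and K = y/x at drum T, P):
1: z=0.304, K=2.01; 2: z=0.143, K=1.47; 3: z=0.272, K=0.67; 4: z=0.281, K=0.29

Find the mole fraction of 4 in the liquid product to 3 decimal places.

x_4 = 0.321

Rachford–Rice: g(V/F) = Σ zᵢ(Kᵢ−1)/(1+V/F(Kᵢ−1)) = 0.
Feasibility: ΣzᵢKᵢ = 1.085, Σzᵢ/Kᵢ = 1.623 — both > 1, two phases present.
Newton iteration, V/F⁰ = 0.5:
  V/F = 0.500: g = -0.1584, g' = -0.541 → V/F = 0.207
  V/F = 0.207: g = -0.0150, g' = -0.467 → V/F = 0.175
Converged at V/F = 0.175.
Compositions from xᵢ = zᵢ/(1+V/F(Kᵢ−1)), yᵢ = Kᵢxᵢ:
  1: x = 0.258, y = 0.519
  2: x = 0.132, y = 0.194
  3: x = 0.289, y = 0.193
  4: x = 0.321, y = 0.093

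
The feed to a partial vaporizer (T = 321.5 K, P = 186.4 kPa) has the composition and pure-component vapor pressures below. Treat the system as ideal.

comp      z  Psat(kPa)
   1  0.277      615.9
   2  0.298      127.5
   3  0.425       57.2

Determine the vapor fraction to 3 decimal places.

ψ = 0.194

Raoult's law: Kᵢ = Pᵢˢᵃᵗ/P = Pᵢˢᵃᵗ/186.4.
  K_1 = 615.9/186.4 = 3.30418, K_2 = 127.5/186.4 = 0.68401, K_3 = 57.2/186.4 = 0.30687
Let ψ = V/F and solve Σ zᵢ(Kᵢ−1)/(1+ψ(Kᵢ−1)) = 0.
g(0) = ΣzᵢKᵢ − 1 = 0.250 and g(1) = 1 − Σzᵢ/Kᵢ = -0.904, so a root lies in (0, 1).
Newton–Raphson from ψ = 0.5:
  ψ = 0.500: g = -0.2661, g' = -0.838 → ψ = 0.182
  ψ = 0.182: g = 0.0123, g' = -1.030 → ψ = 0.194
Converged at ψ = 0.194.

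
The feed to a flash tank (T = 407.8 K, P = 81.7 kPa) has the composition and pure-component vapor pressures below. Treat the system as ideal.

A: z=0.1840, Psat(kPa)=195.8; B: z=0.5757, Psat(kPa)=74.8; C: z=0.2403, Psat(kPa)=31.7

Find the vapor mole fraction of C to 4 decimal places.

Raoult's law: Kᵢ = Pᵢˢᵃᵗ/P = Pᵢˢᵃᵗ/81.7.
  K_A = 195.8/81.7 = 2.396573, K_B = 74.8/81.7 = 0.915545, K_C = 31.7/81.7 = 0.388005
Material balance + equilibrium reduce to Σ zᵢ(Kᵢ−1)/(1+ψ(Kᵢ−1)) = 0.
Check two-phase: ΣzᵢKᵢ = 1.0613 > 1 and Σzᵢ/Kᵢ = 1.3249 > 1, so g(0) = 0.0613 > 0 and g(1) = -0.3249 < 0.
Iterate (Newton) starting at ψ = 0.69:
  ψ = 0.6900: g = -0.17532, g' = -0.3674 → ψ = 0.2128
  ψ = 0.2128: g = -0.02048, g' = -0.3365 → ψ = 0.1519
  ψ = 0.1519: g = 0.00061, g' = -0.3579 → ψ = 0.1536
Converged at ψ = 0.1536.
Compositions from xᵢ = zᵢ/(1+ψ(Kᵢ−1)), yᵢ = Kᵢxᵢ:
  A: x = 0.1515, y = 0.3631
  B: x = 0.5833, y = 0.5340
  C: x = 0.2652, y = 0.1029

y_C = 0.1029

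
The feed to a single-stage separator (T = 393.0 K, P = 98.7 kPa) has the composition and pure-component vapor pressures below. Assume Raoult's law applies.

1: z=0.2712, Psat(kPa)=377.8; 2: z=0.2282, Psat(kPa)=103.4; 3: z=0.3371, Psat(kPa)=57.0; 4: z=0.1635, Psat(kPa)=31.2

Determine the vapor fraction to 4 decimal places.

ψ = 0.4661

Raoult's law: Kᵢ = Pᵢˢᵃᵗ/P = Pᵢˢᵃᵗ/98.7.
  K_1 = 377.8/98.7 = 3.827761, K_2 = 103.4/98.7 = 1.047619, K_3 = 57.0/98.7 = 0.577508, K_4 = 31.2/98.7 = 0.316109
Rachford–Rice: g(ψ) = Σ zᵢ(Kᵢ−1)/(1+ψ(Kᵢ−1)) = 0.
Check two-phase: ΣzᵢKᵢ = 1.5235 > 1 and Σzᵢ/Kᵢ = 1.3896 > 1, so g(0) = 0.5235 > 0 and g(1) = -0.3896 < 0.
Newton iteration, ψ⁰ = 0.5:
  ψ = 0.5000: g = -0.02217, g' = -0.6460 → ψ = 0.4657
  ψ = 0.4657: g = 0.00027, g' = -0.6624 → ψ = 0.4661
Converged at ψ = 0.4661.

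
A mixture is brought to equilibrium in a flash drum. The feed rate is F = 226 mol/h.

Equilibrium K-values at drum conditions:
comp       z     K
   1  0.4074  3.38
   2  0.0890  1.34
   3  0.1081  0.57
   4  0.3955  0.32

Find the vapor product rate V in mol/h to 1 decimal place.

V = 113.5 mol/h

Material balance + equilibrium reduce to Σ zᵢ(Kᵢ−1)/(1+V/F(Kᵢ−1)) = 0.
Feasibility: ΣzᵢKᵢ = 1.6844, Σzᵢ/Kᵢ = 1.6125 — both > 1, two phases present.
Newton–Raphson from V/F = 0.57:
  V/F = 0.5700: g = -0.06394, g' = -0.9455 → V/F = 0.5024
  V/F = 0.5024: g = -0.00032, g' = -0.9406 → V/F = 0.5020
Converged at V/F = 0.5020.
Then V = V/F·F = 0.5020·226 = 113.5 mol/h and L = F − V = 112.5 mol/h.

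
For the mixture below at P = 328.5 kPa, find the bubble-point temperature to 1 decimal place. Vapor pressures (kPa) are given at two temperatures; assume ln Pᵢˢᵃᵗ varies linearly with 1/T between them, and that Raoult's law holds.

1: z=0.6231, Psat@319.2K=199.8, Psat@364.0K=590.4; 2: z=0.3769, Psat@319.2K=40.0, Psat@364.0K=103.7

T = 354.1 K

Bubble-point temperature: ΣzᵢPᵢˢᵃᵗ(T) = P. Interpolate ln Pᵢˢᵃᵗ = aᵢ + bᵢ/T.
  T = 319.2 K: ΣzᵢPᵢˢᵃᵗ = 139.57 kPa
  T = 364.0 K: ΣzᵢPᵢˢᵃᵗ = 406.96 kPa
  T = 341.6 K: ΣzᵢPᵢˢᵃᵗ = 246.79 kPa
  T = 352.8 K: ΣzᵢPᵢˢᵃᵗ = 319.43 kPa
  T = 358.4 K: ΣzᵢPᵢˢᵃᵗ = 361.23 kPa
  T = 355.6 K: ΣzᵢPᵢˢᵃᵗ = 339.85 kPa
  T = 354.2 K: ΣzᵢPᵢˢᵃᵗ = 329.52 kPa
Interpolating between 352.8 K and 354.2 K gives T ≈ 354.1 K.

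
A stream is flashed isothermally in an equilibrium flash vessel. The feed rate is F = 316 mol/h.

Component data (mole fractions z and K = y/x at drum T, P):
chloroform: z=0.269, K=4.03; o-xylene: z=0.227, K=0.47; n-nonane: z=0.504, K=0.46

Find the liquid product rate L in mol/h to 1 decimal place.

L = 233.9 mol/h

Let ψ = V/F and solve Σ zᵢ(Kᵢ−1)/(1+ψ(Kᵢ−1)) = 0.
Feasibility: ΣzᵢKᵢ = 1.423, Σzᵢ/Kᵢ = 1.645 — both > 1, two phases present.
Newton iteration, ψ⁰ = 0.5:
  ψ = 0.500: g = -0.2124, g' = -0.784 → ψ = 0.229
  ψ = 0.229: g = 0.0335, g' = -1.134 → ψ = 0.259
  ψ = 0.259: g = 0.0011, g' = -1.060 → ψ = 0.260
Converged at ψ = 0.260.
Then V = ψ·F = 0.2598·316 = 82.1 mol/h and L = F − V = 233.9 mol/h.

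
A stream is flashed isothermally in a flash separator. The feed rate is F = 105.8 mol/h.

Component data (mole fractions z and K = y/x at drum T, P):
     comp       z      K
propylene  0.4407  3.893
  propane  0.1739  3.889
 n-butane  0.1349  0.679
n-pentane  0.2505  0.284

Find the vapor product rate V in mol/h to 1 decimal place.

Rachford–Rice: g(V/F) = Σ zᵢ(Kᵢ−1)/(1+V/F(Kᵢ−1)) = 0.
g(0) = ΣzᵢKᵢ − 1 = 1.5547 and g(1) = 1 − Σzᵢ/Kᵢ = -0.2386, so a root lies in (0, 1).
Newton iteration, V/F⁰ = 0.67:
  V/F = 0.6700: g = 0.20514, g' = -1.0926 → V/F = 0.8578
  V/F = 0.8578: g = -0.01394, g' = -1.3133 → V/F = 0.8471
  V/F = 0.8471: g = -0.00014, g' = -1.2877 → V/F = 0.8470
Converged at V/F = 0.8470.
Then V = V/F·F = 0.8470·105.8 = 89.6 mol/h and L = F − V = 16.2 mol/h.

V = 89.6 mol/h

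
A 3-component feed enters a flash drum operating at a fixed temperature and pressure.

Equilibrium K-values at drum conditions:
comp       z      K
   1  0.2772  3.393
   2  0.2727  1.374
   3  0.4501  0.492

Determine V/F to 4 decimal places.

V/F = 0.6505

Material balance + equilibrium reduce to Σ zᵢ(Kᵢ−1)/(1+V/F(Kᵢ−1)) = 0.
g(0) = ΣzᵢKᵢ − 1 = 0.5367 and g(1) = 1 − Σzᵢ/Kᵢ = -0.1950, so a root lies in (0, 1).
Newton–Raphson from V/F = 0.37:
  V/F = 0.3700: g = 0.15984, g' = -0.6521 → V/F = 0.6151
  V/F = 0.6151: g = 0.01869, g' = -0.5307 → V/F = 0.6503
  V/F = 0.6503: g = 0.00008, g' = -0.5266 → V/F = 0.6505
Converged at V/F = 0.6505.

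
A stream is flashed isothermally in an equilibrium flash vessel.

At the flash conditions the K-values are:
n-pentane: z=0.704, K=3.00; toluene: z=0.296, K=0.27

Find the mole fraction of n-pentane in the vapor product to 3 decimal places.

y_n-pentane = 0.802

Material balance + equilibrium reduce to Σ zᵢ(Kᵢ−1)/(1+β(Kᵢ−1)) = 0.
Check two-phase: ΣzᵢKᵢ = 2.192 > 1 and Σzᵢ/Kᵢ = 1.331 > 1, so g(0) = 1.192 > 0 and g(1) = -0.331 < 0.
Newton iteration, β⁰ = 0.48:
  β = 0.480: g = 0.3857, g' = -1.107 → β = 0.829
  β = 0.829: g = -0.0168, g' = -1.409 → β = 0.817
  β = 0.817: g = -0.0002, g' = -1.373 → β = 0.816
Converged at β = 0.816.
Compositions from xᵢ = zᵢ/(1+β(Kᵢ−1)), yᵢ = Kᵢxᵢ:
  n-pentane: x = 0.267, y = 0.802
  toluene: x = 0.733, y = 0.198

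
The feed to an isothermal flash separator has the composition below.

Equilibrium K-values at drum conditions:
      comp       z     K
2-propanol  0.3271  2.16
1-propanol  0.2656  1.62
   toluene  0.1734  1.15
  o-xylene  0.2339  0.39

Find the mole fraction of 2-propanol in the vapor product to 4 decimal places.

Let β = V/F and solve Σ zᵢ(Kᵢ−1)/(1+β(Kᵢ−1)) = 0.
Feasibility: ΣzᵢKᵢ = 1.4274, Σzᵢ/Kᵢ = 1.0659 — both > 1, two phases present.
Newton iteration, β⁰ = 0.5:
  β = 0.5000: g = 0.18476, g' = -0.4194 → β = 0.9406
  β = 0.9406: g = -0.02646, g' = -0.6234 → β = 0.8981
  β = 0.8981: g = -0.00103, g' = -0.5765 → β = 0.8963
Converged at β = 0.8963.
Compositions from xᵢ = zᵢ/(1+β(Kᵢ−1)), yᵢ = Kᵢxᵢ:
  2-propanol: x = 0.1604, y = 0.3464
  1-propanol: x = 0.1707, y = 0.2766
  toluene: x = 0.1528, y = 0.1758
  o-xylene: x = 0.5161, y = 0.2013

y_2-propanol = 0.3464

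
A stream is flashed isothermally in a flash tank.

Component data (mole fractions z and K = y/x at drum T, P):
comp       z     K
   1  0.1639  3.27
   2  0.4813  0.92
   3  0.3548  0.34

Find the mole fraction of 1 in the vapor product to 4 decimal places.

y_1 = 0.4220

Material balance + equilibrium reduce to Σ zᵢ(Kᵢ−1)/(1+ψ(Kᵢ−1)) = 0.
g(0) = ΣzᵢKᵢ − 1 = 0.0994 and g(1) = 1 − Σzᵢ/Kᵢ = -0.6168, so a root lies in (0, 1).
Newton iteration, ψ⁰ = 0.5:
  ψ = 0.5000: g = -0.21535, g' = -0.5329 → ψ = 0.0959
  ψ = 0.0959: g = 0.01675, g' = -0.7488 → ψ = 0.1183
  ψ = 0.1183: g = 0.00045, g' = -0.7099 → ψ = 0.1189
Converged at ψ = 0.1189.
Compositions from xᵢ = zᵢ/(1+ψ(Kᵢ−1)), yᵢ = Kᵢxᵢ:
  1: x = 0.1291, y = 0.4220
  2: x = 0.4859, y = 0.4470
  3: x = 0.3850, y = 0.1309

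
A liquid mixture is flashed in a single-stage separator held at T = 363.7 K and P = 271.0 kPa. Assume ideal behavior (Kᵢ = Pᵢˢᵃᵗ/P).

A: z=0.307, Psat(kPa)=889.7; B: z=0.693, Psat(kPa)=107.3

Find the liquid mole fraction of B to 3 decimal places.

x_B = 0.791

Raoult's law: Kᵢ = Pᵢˢᵃᵗ/P = Pᵢˢᵃᵗ/271.0.
  K_A = 889.7/271.0 = 3.28303, K_B = 107.3/271.0 = 0.39594
Rachford–Rice: g(ψ) = Σ zᵢ(Kᵢ−1)/(1+ψ(Kᵢ−1)) = 0.
g(0) = ΣzᵢKᵢ − 1 = 0.282 and g(1) = 1 − Σzᵢ/Kᵢ = -0.844, so a root lies in (0, 1).
Newton–Raphson from ψ = 0.5:
  ψ = 0.500: g = -0.2725, g' = -0.868 → ψ = 0.186
  ψ = 0.186: g = 0.0203, g' = -1.109 → ψ = 0.204
  ψ = 0.204: g = 0.0003, g' = -1.073 → ψ = 0.205
Converged at ψ = 0.205.
Compositions from xᵢ = zᵢ/(1+ψ(Kᵢ−1)), yᵢ = Kᵢxᵢ:
  A: x = 0.209, y = 0.687
  B: x = 0.791, y = 0.313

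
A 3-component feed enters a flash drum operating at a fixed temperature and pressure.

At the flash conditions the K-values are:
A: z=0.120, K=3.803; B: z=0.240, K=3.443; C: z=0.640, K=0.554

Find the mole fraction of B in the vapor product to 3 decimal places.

y_B = 0.350

Material balance + equilibrium reduce to Σ zᵢ(Kᵢ−1)/(1+β(Kᵢ−1)) = 0.
Feasibility: ΣzᵢKᵢ = 1.637, Σzᵢ/Kᵢ = 1.256 — both > 1, two phases present.
Newton–Raphson from β = 0.42:
  β = 0.420: g = 0.0926, g' = -0.741 → β = 0.545
  β = 0.545: g = 0.0074, g' = -0.633 → β = 0.557
Converged at β = 0.557.
Compositions from xᵢ = zᵢ/(1+β(Kᵢ−1)), yᵢ = Kᵢxᵢ:
  A: x = 0.047, y = 0.178
  B: x = 0.102, y = 0.350
  C: x = 0.851, y = 0.472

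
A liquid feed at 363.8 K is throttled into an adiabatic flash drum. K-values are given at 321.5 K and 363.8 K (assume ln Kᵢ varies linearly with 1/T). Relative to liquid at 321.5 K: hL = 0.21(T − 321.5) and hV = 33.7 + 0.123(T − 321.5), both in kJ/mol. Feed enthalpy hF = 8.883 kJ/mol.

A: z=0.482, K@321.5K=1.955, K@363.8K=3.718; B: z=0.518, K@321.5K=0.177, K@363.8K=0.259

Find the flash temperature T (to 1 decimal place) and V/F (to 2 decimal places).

Adiabatic flash: solve Rachford–Rice at each trial T, then check hF = ψ·hV(T) + (1−ψ)·hL(T).
  T = 321.5 K: K = (1.955, 0.177), RR gives ψ = 0.043, H_out = 1.458 kJ/mol
  T = 363.8 K: K = (3.718, 0.259), RR gives ψ = 0.460, H_out = 22.689 kJ/mol
  T = 342.6 K: K = (2.748, 0.217), RR gives ψ = 0.319, H_out = 14.592 kJ/mol
  T = 332.1 K: K = (2.332, 0.196), RR gives ψ = 0.211, H_out = 9.144 kJ/mol
  T = 326.8 K: K = (2.138, 0.187), RR gives ψ = 0.138, H_out = 5.686 kJ/mol
  T = 329.5 K: K = (2.236, 0.192), RR gives ψ = 0.177, H_out = 7.526 kJ/mol
  T = 330.8 K: K = (2.284, 0.194), RR gives ψ = 0.195, H_out = 8.352 kJ/mol
Linear interpolation between T = 330.8 (H_out = 8.352) and T = 332.1 (H_out = 9.144) on hF = 8.883 gives T ≈ 331.7 K, at which ψ = 0.21.

T = 331.7 K, V/F = 0.21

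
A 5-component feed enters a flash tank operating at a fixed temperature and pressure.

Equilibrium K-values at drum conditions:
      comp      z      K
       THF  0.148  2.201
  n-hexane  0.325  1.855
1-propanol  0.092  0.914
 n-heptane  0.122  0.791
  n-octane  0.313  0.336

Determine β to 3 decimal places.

β = 0.416

Material balance + equilibrium reduce to Σ zᵢ(Kᵢ−1)/(1+β(Kᵢ−1)) = 0.
g(0) = ΣzᵢKᵢ − 1 = 0.214 and g(1) = 1 − Σzᵢ/Kᵢ = -0.429, so a root lies in (0, 1).
Newton iteration, β⁰ = 0.33:
  β = 0.330: g = 0.0423, g' = -0.487 → β = 0.417
  β = 0.417: g = -0.0002, g' = -0.495 → β = 0.416
Converged at β = 0.416.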